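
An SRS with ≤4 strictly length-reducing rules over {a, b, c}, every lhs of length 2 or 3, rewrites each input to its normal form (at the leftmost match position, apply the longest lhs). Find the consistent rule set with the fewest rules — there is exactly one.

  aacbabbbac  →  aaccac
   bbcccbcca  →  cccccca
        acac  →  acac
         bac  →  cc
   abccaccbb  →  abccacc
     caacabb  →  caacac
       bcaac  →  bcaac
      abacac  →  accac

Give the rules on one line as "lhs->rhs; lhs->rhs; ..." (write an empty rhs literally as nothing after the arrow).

ba->c; bb->c; ccb->cc

  | aacbabbbac => aaccbbbac => aaccbbac => aaccbac => aaccac
  | bbcccbcca => ccccbcca => cccccca
  | acac
  | bac => cc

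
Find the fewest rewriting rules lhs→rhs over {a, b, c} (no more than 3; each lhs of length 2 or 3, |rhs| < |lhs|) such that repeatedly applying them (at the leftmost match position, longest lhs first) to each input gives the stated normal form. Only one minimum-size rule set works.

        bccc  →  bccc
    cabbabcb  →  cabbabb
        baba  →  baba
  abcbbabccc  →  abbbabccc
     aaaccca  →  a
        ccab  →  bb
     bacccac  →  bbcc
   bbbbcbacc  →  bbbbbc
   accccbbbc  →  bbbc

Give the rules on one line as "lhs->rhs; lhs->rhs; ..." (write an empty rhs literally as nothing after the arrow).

ac->; cb->b; cca->bc

  | bccc
  | cabbabcb => cabbabb
  | baba
  | abcbbabccc => abbbabccc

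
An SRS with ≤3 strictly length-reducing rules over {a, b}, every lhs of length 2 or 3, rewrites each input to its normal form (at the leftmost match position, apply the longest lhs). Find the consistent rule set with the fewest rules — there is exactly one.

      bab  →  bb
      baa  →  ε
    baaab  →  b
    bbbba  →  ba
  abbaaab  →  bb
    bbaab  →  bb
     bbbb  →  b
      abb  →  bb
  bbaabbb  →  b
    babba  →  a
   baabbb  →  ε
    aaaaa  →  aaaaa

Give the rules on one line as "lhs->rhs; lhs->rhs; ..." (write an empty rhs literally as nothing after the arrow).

  | bab => bb
  | baa => ε
  | baaab => ab => b
  | bbbba => ba

ab->b; baa->; bbb->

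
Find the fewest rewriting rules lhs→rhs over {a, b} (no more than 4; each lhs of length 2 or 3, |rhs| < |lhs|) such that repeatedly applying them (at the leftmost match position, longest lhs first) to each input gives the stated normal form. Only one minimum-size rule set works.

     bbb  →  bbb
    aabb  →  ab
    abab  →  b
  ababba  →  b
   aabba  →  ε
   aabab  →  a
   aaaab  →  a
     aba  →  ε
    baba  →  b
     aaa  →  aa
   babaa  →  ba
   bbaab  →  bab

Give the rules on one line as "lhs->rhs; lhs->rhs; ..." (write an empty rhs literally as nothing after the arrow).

aaa->aa; aab->a; aba->; bba->b

  | bbb
  | aabb => ab
  | abab => b
  | ababba => bba => b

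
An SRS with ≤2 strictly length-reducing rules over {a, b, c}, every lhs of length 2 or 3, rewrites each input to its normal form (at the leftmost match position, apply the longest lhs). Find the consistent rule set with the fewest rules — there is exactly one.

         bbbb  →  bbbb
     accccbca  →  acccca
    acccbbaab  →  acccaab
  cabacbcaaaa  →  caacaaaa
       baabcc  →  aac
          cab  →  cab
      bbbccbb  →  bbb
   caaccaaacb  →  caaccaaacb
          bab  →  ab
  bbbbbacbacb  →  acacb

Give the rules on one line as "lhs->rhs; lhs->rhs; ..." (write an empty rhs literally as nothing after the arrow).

  | bbbb
  | accccbca => acccca
  | acccbbaab => acccbaab => acccaab
  | cabacbcaaaa => caacbcaaaa => caacaaaa

ba->a; bc->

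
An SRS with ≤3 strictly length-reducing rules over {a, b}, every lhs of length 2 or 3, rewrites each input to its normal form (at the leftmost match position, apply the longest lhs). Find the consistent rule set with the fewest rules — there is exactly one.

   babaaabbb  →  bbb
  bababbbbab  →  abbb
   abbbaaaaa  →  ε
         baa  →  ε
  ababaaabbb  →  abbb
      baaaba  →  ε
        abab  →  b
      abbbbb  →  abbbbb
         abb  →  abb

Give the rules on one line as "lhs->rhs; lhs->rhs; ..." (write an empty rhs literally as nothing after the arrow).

aa->; ba->a; bba->ab

  | babaaabbb => abaaabbb => aaaabbb => aabbb => bbb
  | bababbbbab => ababbbbab => aabbbbab => bbbbab => bbabb => abbb
  | abbbaaaaa => ababaaaa => aabaaaa => baaaa => aaaa => aa => ε
  | baa => aa => ε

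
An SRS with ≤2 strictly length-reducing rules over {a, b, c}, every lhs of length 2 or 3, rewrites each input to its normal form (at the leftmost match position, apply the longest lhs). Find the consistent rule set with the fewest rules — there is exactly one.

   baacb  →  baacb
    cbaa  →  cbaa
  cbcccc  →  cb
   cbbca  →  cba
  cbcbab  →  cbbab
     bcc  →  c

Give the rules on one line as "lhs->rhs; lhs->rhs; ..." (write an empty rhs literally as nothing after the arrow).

bc->; cbc->cb

  | baacb
  | cbaa
  | cbcccc => cbccc => cbcc => cbc => cb
  | cbbca => cba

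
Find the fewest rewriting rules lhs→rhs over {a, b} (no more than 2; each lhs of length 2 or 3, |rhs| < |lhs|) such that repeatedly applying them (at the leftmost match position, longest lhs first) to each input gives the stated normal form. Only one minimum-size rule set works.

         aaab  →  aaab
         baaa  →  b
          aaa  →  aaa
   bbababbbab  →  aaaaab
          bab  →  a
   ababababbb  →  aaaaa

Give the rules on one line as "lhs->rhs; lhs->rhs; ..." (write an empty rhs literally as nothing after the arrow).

  | aaab
  | baaa => baa => ba => b
  | aaa
  | bbababbbab => aababbbab => aabbbbab => aaabbab => aaaaab

ba->b; bb->a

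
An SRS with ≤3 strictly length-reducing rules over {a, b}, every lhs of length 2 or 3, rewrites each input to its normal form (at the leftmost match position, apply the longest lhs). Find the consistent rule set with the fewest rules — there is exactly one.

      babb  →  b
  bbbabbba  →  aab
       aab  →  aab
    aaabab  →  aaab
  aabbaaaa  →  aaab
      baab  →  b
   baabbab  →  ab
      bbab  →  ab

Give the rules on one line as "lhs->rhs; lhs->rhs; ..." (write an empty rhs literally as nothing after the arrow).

ba->b; bb->b; bba->ab

  | babb => bbb => bb => b
  | bbbabbba => bbabbba => abbbba => abbba => abba => aab
  | aab
  | aaabab => aaabb => aaab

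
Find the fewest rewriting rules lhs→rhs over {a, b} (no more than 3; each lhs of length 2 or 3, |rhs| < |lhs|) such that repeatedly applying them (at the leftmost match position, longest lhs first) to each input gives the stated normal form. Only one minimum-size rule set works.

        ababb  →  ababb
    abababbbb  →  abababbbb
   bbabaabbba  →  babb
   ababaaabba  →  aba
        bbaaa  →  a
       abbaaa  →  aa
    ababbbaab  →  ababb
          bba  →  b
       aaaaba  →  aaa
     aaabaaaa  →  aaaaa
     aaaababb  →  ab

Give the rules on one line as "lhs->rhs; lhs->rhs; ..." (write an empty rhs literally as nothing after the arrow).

  | ababb
  | abababbbb
  | bbabaabbba => bbaabbba => babbba => babb
  | ababaaabba => abaaabba => aaabba => aba

aab->; baa->a; bba->b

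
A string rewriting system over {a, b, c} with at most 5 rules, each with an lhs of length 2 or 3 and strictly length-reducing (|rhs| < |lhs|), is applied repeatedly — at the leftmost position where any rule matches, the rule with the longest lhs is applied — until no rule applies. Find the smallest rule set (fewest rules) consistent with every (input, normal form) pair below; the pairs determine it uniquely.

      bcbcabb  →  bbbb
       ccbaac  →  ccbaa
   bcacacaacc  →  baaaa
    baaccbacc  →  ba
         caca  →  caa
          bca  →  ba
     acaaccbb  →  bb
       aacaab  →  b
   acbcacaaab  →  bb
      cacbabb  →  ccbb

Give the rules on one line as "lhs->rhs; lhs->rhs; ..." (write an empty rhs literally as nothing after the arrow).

ab->b; aba->c; ac->a; bc->b

  | bcbcabb => bbcabb => bbabb => bbbb
  | ccbaac => ccbaa
  | bcacacaacc => bacacaacc => baacaacc => baaaacc => baaaac => baaaa
  | baaccbacc => baacbacc => baabacc => baccc => bacc => bac => ba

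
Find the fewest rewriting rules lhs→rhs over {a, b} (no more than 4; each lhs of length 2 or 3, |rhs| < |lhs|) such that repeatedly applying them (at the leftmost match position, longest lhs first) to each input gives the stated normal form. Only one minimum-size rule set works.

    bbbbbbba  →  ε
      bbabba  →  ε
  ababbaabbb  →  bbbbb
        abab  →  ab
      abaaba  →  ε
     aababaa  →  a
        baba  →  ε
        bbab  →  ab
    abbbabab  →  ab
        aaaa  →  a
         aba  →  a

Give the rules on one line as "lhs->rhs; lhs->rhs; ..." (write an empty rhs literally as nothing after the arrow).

  | bbbbbbba => bbbbba => bbba => ba => ε
  | bbabba => abba => aa => ε
  | ababbaabbb => abbaabbb => aaabbb => bbbbb
  | abab => ab

aa->; aaa->bb; ba->; bba->a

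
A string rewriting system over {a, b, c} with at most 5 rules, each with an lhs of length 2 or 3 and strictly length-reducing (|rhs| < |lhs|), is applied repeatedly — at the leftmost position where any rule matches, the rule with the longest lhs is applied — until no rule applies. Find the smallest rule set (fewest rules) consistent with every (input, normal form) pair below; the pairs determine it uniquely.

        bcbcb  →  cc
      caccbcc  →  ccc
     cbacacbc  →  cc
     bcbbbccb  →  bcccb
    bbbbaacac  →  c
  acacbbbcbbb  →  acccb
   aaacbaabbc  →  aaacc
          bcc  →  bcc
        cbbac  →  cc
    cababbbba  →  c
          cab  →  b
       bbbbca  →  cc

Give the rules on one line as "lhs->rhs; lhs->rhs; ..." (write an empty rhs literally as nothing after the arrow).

ba->; bb->c; ca->; cbc->bb

  | bcbcb => bbbb => cbb => cc
  | caccbcc => ccbcc => cbbc => ccc
  | cbacacbc => ccacbc => ccbc => cbb => cc
  | bcbbbccb => bccbccb => bcbbcb => bcccb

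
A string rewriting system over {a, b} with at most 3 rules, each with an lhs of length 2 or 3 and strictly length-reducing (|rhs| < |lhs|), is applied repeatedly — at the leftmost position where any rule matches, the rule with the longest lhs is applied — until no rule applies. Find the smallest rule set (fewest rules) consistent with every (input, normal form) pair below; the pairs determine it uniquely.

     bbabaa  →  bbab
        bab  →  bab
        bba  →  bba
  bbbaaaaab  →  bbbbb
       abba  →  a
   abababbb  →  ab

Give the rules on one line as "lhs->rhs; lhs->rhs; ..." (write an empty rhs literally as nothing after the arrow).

  | bbabaa => bbab
  | bab
  | bba
  | bbbaaaaab => bbbbaab => bbbbb

aa->; aaa->b; abb->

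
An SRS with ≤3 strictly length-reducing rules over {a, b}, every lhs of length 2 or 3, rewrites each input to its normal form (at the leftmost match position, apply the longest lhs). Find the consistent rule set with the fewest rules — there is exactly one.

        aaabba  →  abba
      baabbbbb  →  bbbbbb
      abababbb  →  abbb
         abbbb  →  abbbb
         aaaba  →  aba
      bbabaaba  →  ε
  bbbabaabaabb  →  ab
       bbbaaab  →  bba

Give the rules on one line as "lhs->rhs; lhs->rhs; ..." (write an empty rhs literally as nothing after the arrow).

  | aaabba => abba
  | baabbbbb => bbbbbb
  | abababbb => aaabbb => abbb
  | abbbb

aa->; bab->a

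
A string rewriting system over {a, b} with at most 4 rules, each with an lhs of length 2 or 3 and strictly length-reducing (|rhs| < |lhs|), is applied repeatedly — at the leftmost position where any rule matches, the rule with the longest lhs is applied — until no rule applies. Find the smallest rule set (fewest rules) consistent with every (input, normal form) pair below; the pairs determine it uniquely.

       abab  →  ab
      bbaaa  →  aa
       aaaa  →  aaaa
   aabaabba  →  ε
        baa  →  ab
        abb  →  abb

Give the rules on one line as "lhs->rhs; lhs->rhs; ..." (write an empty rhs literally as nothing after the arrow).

  | abab => ab
  | bbaaa => aa
  | aaaa
  | aabaabba => aabba => ba => ε

aab->; ba->; baa->ab; bba->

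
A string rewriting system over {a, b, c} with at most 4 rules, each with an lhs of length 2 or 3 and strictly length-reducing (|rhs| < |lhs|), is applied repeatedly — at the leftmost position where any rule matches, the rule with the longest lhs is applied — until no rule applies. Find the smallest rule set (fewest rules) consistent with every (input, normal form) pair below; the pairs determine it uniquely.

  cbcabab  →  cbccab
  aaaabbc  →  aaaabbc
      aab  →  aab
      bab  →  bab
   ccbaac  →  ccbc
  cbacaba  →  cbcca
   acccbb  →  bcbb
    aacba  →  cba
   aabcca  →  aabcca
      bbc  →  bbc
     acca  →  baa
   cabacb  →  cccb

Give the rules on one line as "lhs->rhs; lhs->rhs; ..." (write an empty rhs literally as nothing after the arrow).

  | cbcabab => cbccab
  | aaaabbc
  | aab
  | bab

aba->ca; ac->c; acc->ba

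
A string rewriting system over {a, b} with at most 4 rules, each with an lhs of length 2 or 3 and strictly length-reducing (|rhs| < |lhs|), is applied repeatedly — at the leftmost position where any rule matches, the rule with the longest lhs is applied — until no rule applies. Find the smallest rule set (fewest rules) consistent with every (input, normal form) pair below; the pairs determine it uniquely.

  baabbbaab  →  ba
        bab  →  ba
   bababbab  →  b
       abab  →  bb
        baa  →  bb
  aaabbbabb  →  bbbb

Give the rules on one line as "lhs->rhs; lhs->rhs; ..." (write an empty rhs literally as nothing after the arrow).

  | baabbbaab => bbbbbaab => bbbaaab => baaaab => bab => ba
  | bab => ba
  | bababbab => baabbab => bbbbab => bbaab => aaab => b
  | abab => aab => bb

aa->b; aaa->; ab->a; bba->aa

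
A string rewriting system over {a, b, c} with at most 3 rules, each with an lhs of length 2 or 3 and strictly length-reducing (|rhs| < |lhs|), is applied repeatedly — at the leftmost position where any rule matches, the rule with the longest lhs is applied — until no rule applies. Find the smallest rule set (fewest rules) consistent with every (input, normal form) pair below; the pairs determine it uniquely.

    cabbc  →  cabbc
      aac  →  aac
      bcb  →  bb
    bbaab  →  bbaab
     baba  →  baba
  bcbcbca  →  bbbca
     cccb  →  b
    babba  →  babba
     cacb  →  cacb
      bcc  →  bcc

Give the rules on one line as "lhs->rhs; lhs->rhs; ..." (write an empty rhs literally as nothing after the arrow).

  | cabbc
  | aac
  | bcb => bb
  | bbaab

bcb->bb; ccc->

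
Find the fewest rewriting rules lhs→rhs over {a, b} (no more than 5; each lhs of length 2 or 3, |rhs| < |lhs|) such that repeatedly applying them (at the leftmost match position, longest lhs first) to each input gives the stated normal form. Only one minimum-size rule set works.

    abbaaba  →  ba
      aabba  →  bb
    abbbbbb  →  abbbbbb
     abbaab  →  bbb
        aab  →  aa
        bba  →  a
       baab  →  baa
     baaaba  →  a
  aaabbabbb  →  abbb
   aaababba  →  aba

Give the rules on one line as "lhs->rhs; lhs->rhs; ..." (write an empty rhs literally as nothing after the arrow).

  | abbaaba => aaaba => bbba => ba
  | aabba => aaba => aaa => bb
  | abbbbbb
  | abbaab => aaab => bbb

aaa->bb; aab->aa; bab->a; bba->a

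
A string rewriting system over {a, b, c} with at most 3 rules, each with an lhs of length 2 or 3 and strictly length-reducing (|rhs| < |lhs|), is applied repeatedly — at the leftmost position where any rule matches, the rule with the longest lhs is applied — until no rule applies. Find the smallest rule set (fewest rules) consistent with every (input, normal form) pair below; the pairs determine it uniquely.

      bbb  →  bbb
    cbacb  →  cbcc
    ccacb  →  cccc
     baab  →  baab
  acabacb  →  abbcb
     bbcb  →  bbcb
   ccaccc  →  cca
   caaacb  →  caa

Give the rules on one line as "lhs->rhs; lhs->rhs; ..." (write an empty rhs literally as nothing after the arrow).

  | bbb
  | cbacb => cbcc
  | ccacb => cccc
  | baab

aba->bb; ac->a; acb->cc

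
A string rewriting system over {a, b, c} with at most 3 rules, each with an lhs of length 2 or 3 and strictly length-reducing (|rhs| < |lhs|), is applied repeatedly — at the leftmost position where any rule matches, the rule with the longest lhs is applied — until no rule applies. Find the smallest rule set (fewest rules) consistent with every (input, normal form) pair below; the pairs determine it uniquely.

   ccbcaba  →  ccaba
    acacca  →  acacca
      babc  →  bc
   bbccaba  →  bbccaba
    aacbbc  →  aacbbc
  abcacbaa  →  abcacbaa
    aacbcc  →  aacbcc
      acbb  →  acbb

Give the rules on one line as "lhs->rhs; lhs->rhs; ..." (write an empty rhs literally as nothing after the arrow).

  | ccbcaba => ccaba
  | acacca
  | babc => bc
  | bbccaba

bab->b; ccb->c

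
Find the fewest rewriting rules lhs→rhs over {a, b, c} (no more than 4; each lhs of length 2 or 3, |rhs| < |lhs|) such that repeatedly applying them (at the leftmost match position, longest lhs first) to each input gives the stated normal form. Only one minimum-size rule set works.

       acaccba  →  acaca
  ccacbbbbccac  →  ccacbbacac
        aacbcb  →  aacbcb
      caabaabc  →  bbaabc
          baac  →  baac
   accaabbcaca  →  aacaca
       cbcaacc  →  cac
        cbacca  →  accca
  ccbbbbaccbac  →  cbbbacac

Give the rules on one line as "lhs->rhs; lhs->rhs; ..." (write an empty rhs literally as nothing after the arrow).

  | acaccba => acaca
  | ccacbbbbccac => ccacbbacac
  | aacbcb
  | caabaabc => bbaabc

bbc->a; caa->b; cba->ac; ccb->c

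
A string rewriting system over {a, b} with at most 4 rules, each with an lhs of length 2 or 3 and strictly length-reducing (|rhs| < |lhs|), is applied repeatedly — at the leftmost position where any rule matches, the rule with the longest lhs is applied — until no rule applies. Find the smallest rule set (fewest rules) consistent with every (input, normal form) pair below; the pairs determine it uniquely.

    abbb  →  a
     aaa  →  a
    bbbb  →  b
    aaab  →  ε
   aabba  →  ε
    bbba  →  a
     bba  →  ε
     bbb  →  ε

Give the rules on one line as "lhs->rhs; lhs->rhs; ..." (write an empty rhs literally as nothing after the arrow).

  | abbb => bb => a
  | aaa => a
  | bbbb => abb => b
  | aaab => ab => ε

aa->; ab->; bb->a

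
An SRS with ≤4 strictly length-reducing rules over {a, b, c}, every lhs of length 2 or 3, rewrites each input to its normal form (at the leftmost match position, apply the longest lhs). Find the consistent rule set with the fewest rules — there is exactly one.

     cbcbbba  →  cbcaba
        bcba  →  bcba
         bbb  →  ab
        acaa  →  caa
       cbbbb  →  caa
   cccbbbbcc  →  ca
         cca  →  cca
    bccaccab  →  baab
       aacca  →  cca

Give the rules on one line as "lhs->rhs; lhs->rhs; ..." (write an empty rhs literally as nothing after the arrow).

  | cbcbbba => cbcaba
  | bcba
  | bbb => ab
  | acaa => caa

ac->c; bb->a; cac->a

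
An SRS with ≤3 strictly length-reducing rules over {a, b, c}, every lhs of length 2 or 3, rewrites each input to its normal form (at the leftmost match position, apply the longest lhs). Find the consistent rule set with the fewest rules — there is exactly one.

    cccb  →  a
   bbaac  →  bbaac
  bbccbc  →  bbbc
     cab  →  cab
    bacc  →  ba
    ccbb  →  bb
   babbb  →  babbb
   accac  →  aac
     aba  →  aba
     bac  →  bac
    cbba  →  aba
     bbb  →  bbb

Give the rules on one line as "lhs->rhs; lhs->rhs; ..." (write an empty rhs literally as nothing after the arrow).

  | cccb => cb => a
  | bbaac
  | bbccbc => bbbc
  | cab

cb->a; cc->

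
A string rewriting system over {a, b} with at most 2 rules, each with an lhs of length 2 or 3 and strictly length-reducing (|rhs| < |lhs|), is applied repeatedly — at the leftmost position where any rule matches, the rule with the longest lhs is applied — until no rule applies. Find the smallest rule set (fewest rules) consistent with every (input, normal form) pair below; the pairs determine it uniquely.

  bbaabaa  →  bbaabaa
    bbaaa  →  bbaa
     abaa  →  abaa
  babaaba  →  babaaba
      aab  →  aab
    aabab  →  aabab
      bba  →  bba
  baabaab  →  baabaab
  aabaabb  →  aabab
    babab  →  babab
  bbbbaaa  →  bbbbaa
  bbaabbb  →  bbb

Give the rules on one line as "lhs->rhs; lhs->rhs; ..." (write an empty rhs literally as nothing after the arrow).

  | bbaabaa
  | bbaaa => bbaa
  | abaa
  | babaaba

aaa->aa; abb->b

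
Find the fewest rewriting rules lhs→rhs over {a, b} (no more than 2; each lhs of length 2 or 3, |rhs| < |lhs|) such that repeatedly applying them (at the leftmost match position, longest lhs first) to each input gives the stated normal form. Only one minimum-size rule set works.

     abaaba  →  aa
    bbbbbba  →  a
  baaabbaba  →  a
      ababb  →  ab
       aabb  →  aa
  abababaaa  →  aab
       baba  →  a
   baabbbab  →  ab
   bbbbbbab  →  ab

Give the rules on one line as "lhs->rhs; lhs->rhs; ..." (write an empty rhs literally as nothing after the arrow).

  | abaaba => ababa => abba => aa
  | bbbbbba => bbbba => bba => a
  | baaabbaba => baabbaba => babbaba => bbbaba => baba => bba => a
  | ababb => abbb => ab

ba->b; bb->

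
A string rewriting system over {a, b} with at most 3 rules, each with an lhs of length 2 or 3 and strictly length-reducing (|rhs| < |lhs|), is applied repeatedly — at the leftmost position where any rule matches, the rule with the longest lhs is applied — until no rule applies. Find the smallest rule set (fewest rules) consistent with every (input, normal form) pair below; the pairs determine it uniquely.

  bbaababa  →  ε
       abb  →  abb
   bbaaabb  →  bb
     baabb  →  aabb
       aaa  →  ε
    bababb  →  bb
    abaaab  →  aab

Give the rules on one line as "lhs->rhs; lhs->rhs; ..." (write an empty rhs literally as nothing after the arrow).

aaa->; aba->; ba->a

  | bbaababa => baababa => aababa => aba => ε
  | abb
  | bbaaabb => baaabb => aaabb => bb
  | baabb => aabb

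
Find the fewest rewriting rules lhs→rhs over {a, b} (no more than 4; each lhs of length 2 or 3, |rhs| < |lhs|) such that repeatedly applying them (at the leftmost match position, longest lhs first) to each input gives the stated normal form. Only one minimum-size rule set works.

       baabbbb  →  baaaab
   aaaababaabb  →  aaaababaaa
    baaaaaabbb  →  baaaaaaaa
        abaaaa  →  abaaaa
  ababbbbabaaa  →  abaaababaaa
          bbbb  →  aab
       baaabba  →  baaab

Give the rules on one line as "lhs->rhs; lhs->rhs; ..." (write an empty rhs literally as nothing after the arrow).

  | baabbbb => baaaab
  | aaaababaabb => aaaababaaa
  | baaaaaabbb => baaaaaaaa
  | abaaaa

bb->a; bba->b; bbb->aa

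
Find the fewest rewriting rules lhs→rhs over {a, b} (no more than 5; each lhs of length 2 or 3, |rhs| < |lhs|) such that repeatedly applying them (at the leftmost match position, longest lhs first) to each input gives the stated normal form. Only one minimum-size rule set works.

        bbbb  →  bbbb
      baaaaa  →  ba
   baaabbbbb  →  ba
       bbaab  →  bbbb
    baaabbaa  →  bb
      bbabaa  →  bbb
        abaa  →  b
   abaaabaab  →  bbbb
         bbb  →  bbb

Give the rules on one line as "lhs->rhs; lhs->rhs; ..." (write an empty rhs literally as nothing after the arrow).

  | bbbb
  | baaaaa => baaa => ba
  | baaabbbbb => babbbbb => babbbb => babbb => babb => bab => ba
  | bbaab => bbbb

aa->; aab->bb; ab->a; aba->ba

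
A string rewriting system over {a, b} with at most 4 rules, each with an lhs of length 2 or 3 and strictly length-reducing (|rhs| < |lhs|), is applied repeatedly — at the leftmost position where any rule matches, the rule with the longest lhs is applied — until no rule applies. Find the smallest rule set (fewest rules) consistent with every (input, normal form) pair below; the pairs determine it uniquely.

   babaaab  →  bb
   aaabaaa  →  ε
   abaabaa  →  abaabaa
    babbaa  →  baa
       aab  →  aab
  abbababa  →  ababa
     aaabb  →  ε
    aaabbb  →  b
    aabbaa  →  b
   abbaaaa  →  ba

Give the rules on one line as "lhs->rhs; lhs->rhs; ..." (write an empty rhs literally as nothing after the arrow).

  | babaaab => babbb => bb
  | aaabaaa => bbaaa => bbb => ε
  | abaabaa
  | babbaa => baa

aaa->b; abb->; bbb->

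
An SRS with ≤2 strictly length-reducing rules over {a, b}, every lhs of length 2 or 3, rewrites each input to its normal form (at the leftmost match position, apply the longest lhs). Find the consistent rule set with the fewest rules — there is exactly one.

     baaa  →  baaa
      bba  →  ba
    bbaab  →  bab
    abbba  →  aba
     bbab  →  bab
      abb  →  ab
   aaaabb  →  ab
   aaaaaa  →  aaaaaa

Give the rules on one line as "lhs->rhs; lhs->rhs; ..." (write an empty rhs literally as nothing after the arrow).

aab->ab; bb->b

  | baaa
  | bba => ba
  | bbaab => baab => bab
  | abbba => abba => aba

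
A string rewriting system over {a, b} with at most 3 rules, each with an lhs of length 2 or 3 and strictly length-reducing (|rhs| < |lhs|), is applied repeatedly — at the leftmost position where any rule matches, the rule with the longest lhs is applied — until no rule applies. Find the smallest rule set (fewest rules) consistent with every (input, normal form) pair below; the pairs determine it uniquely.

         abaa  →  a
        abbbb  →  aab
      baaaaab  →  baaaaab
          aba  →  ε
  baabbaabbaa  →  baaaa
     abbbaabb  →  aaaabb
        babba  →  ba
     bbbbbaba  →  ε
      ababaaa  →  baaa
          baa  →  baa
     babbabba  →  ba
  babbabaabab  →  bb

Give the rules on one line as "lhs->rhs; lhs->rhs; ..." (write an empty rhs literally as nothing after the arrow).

aba->; bba->; bbb->a

  | abaa => a
  | abbbb => aab
  | baaaaab
  | aba => ε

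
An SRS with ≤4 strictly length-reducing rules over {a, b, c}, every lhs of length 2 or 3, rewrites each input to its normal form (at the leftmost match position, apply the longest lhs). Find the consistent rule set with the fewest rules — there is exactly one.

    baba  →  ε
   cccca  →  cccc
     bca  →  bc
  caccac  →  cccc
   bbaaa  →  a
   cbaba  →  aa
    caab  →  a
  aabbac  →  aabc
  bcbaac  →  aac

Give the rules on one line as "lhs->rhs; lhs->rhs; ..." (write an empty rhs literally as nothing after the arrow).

  | baba => ba => ε
  | cccca => cccc
  | bca => bc
  | caccac => cccac => cccc

ba->; ca->c; cb->a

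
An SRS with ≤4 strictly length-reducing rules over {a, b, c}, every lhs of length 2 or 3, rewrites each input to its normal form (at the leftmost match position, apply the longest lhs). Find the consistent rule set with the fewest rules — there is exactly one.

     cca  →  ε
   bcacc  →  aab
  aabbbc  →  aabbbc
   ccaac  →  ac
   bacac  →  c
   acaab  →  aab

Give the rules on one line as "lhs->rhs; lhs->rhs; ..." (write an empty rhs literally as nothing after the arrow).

ba->; bca->aa; ca->; cc->b

  | cca => ba => ε
  | bcacc => aacc => aab
  | aabbbc
  | ccaac => baac => ac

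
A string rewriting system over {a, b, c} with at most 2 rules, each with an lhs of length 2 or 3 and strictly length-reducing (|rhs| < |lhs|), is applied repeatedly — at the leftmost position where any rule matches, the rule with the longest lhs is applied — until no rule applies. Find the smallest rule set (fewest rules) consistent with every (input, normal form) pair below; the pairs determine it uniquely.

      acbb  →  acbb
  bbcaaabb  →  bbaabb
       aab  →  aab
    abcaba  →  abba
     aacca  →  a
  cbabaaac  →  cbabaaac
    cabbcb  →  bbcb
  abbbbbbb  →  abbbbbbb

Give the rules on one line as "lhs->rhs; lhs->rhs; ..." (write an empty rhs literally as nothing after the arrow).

acc->c; ca->

  | acbb
  | bbcaaabb => bbaabb
  | aab
  | abcaba => abba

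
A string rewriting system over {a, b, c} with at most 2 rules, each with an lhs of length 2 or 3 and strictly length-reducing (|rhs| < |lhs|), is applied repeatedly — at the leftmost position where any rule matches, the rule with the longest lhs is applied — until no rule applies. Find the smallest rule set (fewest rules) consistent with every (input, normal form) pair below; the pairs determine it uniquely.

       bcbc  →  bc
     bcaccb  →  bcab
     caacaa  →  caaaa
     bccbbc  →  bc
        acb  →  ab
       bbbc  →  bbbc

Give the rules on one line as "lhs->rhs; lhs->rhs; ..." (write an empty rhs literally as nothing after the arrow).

  | bcbc => bc
  | bcaccb => bcacb => bcab
  | caacaa => caaaa
  | bccbbc => bcbc => bc

ac->a; cb->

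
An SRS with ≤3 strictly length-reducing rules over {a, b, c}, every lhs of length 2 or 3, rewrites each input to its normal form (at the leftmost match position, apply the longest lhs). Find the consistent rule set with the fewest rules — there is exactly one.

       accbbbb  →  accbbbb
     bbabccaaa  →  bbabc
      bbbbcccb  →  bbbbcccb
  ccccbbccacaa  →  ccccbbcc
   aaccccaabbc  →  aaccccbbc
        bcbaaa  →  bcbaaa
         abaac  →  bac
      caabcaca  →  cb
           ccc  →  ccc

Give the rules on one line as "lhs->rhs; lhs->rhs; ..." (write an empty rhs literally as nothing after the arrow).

  | accbbbb
  | bbabccaaa => bbabcca => bbabc
  | bbbbcccb
  | ccccbbccacaa => ccccbbccaa => ccccbbcc

aba->b; ca->; caa->c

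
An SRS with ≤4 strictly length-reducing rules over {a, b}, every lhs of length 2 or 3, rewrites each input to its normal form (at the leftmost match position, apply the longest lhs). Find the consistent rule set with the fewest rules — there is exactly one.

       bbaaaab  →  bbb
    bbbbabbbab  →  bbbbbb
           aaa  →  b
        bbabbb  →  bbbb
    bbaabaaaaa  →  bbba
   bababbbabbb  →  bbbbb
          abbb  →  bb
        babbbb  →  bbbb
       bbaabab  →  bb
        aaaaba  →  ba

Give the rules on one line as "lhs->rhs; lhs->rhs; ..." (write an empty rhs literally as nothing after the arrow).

  | bbaaaab => bbbab => bbb
  | bbbbabbbab => bbbbbbab => bbbbbb
  | aaa => b
  | bbabbb => bbbb

aa->a; aaa->b; ab->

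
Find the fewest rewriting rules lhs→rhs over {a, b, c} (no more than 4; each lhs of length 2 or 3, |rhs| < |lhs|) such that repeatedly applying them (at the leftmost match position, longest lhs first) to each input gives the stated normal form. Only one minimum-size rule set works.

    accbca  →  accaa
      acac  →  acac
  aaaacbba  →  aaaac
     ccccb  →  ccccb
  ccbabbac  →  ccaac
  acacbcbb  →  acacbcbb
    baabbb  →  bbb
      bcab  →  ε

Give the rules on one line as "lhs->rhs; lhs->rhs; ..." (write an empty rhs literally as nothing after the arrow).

aab->; abb->c; bba->; bca->aa

  | accbca => accaa
  | acac
  | aaaacbba => aaaac
  | ccccb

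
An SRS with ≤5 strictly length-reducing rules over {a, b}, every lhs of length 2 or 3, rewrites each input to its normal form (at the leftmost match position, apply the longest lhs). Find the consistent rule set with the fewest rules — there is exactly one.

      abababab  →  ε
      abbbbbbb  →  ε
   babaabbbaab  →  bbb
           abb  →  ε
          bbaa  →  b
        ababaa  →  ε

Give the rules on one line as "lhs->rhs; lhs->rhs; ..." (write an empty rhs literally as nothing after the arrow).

  | abababab => ababab => abab => ab => ε
  | abbbbbbb => abbbbbb => abbbbb => abbbb => abbb => abb => ab => ε
  | babaabbbaab => baabbbaab => bbbaab => bbb
  | abb => ab => ε

aa->; ab->; abb->ab; baa->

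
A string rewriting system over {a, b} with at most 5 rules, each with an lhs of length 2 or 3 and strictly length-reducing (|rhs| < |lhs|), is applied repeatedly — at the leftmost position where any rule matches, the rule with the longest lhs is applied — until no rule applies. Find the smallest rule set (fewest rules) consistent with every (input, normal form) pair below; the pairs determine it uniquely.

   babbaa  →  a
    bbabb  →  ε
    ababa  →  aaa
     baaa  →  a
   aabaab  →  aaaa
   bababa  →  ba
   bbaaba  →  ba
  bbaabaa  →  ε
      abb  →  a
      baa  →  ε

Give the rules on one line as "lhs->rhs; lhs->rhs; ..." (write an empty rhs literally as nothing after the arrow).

  | babbaa => babaa => baaa => a
  | bbabb => bbbb => bb => ε
  | ababa => aaba => aaa
  | baaa => a

ab->a; baa->; bb->; bba->bb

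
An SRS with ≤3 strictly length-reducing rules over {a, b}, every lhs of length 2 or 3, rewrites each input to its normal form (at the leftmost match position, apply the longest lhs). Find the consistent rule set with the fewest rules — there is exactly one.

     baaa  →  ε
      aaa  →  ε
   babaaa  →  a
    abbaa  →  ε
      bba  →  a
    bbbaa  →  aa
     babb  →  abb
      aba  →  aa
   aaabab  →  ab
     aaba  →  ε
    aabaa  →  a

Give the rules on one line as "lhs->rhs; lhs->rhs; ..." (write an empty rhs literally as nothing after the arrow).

  | baaa => aaa => ε
  | aaa => ε
  | babaaa => abaaa => aaaa => a
  | abbaa => abaa => aaa => ε

aaa->; ba->a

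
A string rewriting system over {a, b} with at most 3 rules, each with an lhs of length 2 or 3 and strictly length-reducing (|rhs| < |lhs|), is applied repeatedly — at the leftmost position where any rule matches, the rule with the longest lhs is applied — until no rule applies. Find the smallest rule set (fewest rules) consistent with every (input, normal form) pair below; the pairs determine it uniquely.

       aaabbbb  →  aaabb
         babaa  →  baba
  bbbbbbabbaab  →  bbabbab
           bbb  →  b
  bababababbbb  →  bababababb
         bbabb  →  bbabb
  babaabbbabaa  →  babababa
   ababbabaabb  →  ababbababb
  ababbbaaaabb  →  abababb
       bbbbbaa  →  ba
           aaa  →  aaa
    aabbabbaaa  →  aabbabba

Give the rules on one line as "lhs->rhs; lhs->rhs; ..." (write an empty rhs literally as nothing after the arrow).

  | aaabbbb => aaabb
  | babaa => baba
  | bbbbbbabbaab => bbbbabbaab => bbabbaab => bbabbab
  | bbb => b

baa->ba; bbb->b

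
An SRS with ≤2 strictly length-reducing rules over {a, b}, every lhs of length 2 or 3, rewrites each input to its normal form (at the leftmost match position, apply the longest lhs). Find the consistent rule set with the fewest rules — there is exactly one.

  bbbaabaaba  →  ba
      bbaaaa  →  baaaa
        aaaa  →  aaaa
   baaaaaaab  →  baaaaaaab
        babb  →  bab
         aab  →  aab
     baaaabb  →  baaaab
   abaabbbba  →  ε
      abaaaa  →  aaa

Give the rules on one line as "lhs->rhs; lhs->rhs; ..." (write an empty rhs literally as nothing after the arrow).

aba->; bb->b

  | bbbaabaaba => bbaabaaba => baabaaba => baaba => ba
  | bbaaaa => baaaa
  | aaaa
  | baaaaaaab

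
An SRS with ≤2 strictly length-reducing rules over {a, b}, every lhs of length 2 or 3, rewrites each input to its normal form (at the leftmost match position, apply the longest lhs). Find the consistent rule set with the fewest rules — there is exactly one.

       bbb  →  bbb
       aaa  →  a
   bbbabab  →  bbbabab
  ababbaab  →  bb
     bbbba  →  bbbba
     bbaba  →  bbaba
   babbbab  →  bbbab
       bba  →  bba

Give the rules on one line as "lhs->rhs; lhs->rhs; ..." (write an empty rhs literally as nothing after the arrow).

aa->; abb->b

  | bbb
  | aaa => a
  | bbbabab
  | ababbaab => abbaab => baab => bb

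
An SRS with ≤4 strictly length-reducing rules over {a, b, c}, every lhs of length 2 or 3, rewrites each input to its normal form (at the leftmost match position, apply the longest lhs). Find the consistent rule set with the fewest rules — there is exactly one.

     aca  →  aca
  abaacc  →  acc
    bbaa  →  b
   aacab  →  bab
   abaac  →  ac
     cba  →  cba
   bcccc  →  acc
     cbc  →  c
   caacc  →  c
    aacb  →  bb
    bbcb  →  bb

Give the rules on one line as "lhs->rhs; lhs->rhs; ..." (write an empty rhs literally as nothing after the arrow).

  | aca
  | abaacc => acc
  | bbaa => b
  | aacab => bab

aac->b; baa->; bc->; bcc->a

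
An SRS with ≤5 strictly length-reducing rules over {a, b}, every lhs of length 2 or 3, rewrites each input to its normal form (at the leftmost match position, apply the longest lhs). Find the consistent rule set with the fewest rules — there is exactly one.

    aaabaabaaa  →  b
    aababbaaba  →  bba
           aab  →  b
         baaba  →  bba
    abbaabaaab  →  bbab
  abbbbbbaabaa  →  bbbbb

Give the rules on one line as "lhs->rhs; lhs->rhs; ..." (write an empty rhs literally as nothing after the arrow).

aa->; aaa->ba; aba->; abb->

  | aaabaabaaa => babaabaaa => babaaa => baa => b
  | aababbaaba => babbaaba => baaba => bba
  | aab => b
  | baaba => bba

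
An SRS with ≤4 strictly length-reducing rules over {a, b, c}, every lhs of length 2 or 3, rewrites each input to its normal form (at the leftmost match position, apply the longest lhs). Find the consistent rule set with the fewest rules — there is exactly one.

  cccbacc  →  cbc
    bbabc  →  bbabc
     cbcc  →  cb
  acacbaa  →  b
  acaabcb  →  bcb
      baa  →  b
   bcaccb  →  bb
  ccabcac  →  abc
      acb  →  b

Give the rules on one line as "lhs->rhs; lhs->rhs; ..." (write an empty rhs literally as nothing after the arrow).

aa->; ac->; cc->

  | cccbacc => cbacc => cbc
  | bbabc
  | cbcc => cb
  | acacbaa => acbaa => baa => b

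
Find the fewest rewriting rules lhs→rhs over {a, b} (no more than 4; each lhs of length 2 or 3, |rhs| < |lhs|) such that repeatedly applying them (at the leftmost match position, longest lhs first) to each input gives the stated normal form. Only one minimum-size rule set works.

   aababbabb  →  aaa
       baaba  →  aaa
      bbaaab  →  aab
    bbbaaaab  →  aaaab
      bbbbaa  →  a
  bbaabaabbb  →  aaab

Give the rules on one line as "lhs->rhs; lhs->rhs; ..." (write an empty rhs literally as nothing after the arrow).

ba->a; bb->; bba->

  | aababbabb => aaabbabb => aaabb => aaa
  | baaba => aaba => aaa
  | bbaaab => aab
  | bbbaaaab => baaaab => aaaab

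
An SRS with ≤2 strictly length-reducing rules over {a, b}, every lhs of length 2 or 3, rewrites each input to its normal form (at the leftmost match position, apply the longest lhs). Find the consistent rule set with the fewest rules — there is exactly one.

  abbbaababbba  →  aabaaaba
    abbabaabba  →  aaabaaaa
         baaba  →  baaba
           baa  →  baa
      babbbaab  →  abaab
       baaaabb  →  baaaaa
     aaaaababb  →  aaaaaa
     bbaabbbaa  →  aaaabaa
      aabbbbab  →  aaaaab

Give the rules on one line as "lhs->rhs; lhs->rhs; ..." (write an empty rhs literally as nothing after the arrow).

bab->b; bb->a

  | abbbaababbba => aabaababbba => aabaabbba => aabaaaba
  | abbabaabba => aaabaabba => aaabaaaa
  | baaba
  | baa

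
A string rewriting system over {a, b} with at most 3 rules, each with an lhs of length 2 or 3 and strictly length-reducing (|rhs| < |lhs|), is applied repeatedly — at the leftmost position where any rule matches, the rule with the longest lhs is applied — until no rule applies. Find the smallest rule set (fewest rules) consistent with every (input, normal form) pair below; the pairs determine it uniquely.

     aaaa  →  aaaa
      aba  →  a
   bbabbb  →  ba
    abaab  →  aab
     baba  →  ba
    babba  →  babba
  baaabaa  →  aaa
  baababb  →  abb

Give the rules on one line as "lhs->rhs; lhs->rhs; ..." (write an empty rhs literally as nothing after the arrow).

aba->a; baa->a; bbb->a

  | aaaa
  | aba => a
  | bbabbb => bbaa => ba
  | abaab => aab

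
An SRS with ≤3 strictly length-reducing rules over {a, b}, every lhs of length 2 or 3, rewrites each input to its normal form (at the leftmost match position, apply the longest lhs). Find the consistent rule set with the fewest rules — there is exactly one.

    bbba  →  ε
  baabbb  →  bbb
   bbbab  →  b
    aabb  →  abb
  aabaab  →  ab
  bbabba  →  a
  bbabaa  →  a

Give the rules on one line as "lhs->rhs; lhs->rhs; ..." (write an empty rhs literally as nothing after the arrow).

  | bbba => baa => ε
  | baabbb => bbb
  | bbbab => baab => b
  | aabb => abb

aa->a; baa->; bba->aa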